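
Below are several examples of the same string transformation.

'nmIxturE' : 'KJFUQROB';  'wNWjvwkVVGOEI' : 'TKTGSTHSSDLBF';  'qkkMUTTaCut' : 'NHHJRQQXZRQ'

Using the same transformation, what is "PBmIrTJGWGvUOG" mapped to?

The pattern: shift every letter 3 places backward in the alphabet (wrapping around), then convert every letter to uppercase.
So "PBmIrTJGWGvUOG" becomes "MYJFOQGDTDSRLD".

MYJFOQGDTDSRLD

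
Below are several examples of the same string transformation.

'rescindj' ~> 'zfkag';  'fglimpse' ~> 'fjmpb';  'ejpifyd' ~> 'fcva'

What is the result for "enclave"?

ixsb

The transformation: shift every letter 3 places backward in the alphabet (wrapping around), then delete the first 3 characters.
For "enclave", step one produces "bkzixsb"; step two turns that into "ixsb".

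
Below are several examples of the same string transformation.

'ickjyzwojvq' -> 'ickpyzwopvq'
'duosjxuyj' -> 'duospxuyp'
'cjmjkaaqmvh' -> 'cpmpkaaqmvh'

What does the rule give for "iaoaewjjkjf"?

iaoaewppkpf

What's happening: replace every "j" with "p".
Applying that to "iaoaewjjkjf" gives "iaoaewppkpf".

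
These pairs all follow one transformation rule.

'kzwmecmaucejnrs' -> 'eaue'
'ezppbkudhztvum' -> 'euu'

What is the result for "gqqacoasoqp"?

Looking at the pairs, the operation is to keep only the vowels.
So "gqqacoasoqp" becomes "aoao".

aoao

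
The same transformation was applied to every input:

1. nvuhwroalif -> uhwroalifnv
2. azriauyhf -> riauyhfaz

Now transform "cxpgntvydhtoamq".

pgntvydhtoamqcx

Each output is the input with this applied: move the first 2 characters to the end (rotate left by 2).
So "cxpgntvydhtoamq" becomes "pgntvydhtoamqcx".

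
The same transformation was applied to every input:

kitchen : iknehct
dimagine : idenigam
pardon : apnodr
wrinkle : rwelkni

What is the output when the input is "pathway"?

Rule — reverse the string, then move the last 2 characters to the front (rotate right by 2).
Doing the same to "pathway": "apyawht".

apyawht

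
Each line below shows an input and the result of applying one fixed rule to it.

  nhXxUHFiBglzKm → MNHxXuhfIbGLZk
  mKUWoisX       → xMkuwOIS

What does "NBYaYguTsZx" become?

In each case the input is transformed by: move the last character to the front, then flip the case of every letter.
Applying that to "NBYaYguTsZx" gives "XnbyAyGUtSz".

XnbyAyGUtSz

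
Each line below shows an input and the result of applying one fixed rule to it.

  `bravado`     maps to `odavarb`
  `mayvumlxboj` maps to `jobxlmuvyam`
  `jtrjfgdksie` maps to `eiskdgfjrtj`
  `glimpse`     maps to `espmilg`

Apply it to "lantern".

Rule — reverse the string.
For "lantern" the result is "nretnal".

nretnal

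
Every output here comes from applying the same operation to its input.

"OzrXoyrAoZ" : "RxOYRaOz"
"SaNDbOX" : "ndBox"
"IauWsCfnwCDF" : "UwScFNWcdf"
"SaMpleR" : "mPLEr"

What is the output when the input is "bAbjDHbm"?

The pattern: delete the first 2 characters, then flip the case of every letter.
Applying both steps to "bAbjDHbm": "bjDHbm", then "BJdhBM".

BJdhBM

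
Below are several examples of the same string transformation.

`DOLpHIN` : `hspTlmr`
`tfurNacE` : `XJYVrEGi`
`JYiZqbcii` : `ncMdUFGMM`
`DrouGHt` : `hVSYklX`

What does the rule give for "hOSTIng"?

LswxmRK

Each output is the input with this applied: shift every letter 4 places forward in the alphabet (wrapping around), then flip the case of every letter.
On "hOSTIng": the first step gives "lSWXMrk", and the second then gives "LswxmRK".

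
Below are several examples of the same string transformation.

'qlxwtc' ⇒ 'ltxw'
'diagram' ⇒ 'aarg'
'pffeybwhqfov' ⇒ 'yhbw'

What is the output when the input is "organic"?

The rule is to take characters alternately from the front and the back (1st, last, 2nd, 2nd-last, ...), then keep only the last 4 characters.
On "organic": the first step gives "ocrigna", and the second then gives "igna".

igna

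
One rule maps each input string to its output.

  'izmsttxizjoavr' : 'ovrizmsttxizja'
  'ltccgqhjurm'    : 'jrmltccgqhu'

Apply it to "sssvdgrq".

The transformation: move the last 3 characters to the front (rotate right by 3), then swap the first and last characters.
Doing the same to "sssvdgrq": "drqsssvg".

drqsssvg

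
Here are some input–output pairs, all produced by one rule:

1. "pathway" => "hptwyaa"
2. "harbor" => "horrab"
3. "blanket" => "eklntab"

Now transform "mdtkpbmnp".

kmmnpptbd

Rule — sort the characters into alphabetical order, then move the first 2 characters to the end (rotate left by 2).
Applying both steps to "mdtkpbmnp": "bdkmmnppt", then "kmmnpptbd".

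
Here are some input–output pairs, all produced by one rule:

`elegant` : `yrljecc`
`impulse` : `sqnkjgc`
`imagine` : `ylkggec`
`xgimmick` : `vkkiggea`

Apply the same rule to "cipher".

pngfca

The rule is to shift every letter 2 places backward in the alphabet (wrapping around), then sort the characters into reverse alphabetical order.
"cipher" → "agnfcp" → "pngfca".
(Check on "impulse": → "gknsjqc" → "sqnkjgc" ✓)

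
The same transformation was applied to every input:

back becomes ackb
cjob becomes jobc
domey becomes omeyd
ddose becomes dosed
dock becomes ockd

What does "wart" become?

artw

The pattern: move the first character to the end.
Applying that to "wart" gives "artw".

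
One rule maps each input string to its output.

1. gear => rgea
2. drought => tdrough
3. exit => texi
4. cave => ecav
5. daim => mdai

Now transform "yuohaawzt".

tyuohaawz

Looking at the pairs, the operation is to move the last character to the front.
So "yuohaawzt" becomes "tyuohaawz".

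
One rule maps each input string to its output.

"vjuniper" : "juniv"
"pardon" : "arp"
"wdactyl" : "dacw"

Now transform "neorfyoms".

eorfyn

The pattern: delete the last 3 characters, then move the first character to the end.
"neorfyoms" → "neorfy" → "eorfyn".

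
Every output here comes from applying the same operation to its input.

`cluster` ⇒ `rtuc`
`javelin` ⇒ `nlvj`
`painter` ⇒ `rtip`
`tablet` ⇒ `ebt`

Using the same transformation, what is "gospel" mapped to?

Rule — keep every other character starting from the first (positions 1st, 3rd, 5th, ...), then reverse the string.
Starting from "gospel": after the first operation, "gse"; after the second, "esg".

esg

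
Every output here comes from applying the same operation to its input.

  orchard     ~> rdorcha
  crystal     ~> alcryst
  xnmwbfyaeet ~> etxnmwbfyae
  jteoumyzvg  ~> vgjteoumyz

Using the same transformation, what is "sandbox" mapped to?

What's happening: move the last 2 characters to the front (rotate right by 2).
On "sandbox" that produces "oxsandb".

oxsandb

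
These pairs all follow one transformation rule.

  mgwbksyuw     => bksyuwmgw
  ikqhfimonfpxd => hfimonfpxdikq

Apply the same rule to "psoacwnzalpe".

acwnzalpepso

The pattern: move the first 3 characters to the end (rotate left by 3).
On "psoacwnzalpe" that produces "acwnzalpepso".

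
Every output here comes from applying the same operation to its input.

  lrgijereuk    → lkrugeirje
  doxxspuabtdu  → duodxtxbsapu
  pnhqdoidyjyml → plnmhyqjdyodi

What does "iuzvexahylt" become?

itulzyvheax

What's happening: take characters alternately from the front and the back (1st, last, 2nd, 2nd-last, ...).
"iuzvexahylt" → "itulzyvheax".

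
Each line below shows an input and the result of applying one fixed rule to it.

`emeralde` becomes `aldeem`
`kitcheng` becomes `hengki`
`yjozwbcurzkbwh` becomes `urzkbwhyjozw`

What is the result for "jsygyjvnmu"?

Looking at the pairs, the operation is to swap the front and back halves of the string, then delete the last 2 characters.
On "jsygyjvnmu": the first step gives "jvnmujsygy", and the second then gives "jvnmujsy".

jvnmujsy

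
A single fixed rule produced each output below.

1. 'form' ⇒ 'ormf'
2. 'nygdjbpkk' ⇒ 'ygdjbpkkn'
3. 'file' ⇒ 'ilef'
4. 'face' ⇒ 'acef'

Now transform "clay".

layc

In each case the input is transformed by: move the first character to the end.
Doing the same to "clay": "layc".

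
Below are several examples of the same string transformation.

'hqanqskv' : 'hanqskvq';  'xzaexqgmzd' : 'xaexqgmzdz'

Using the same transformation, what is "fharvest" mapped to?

farvesth

The pattern: move the first character to the end, then swap the first and last characters.
"fharvest" → "harvestf" → "farvesth".
(Check on "xzaexqgmzd": → "zaexqgmzdx" → "xaexqgmzdz" ✓)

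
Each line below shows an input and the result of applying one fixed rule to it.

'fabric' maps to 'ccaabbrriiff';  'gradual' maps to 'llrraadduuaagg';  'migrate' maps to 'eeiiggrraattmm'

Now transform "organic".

Looking at the pairs, the operation is to swap the first and last characters, then double every character.
Starting from "organic": after the first operation, "crganio"; after the second, "ccrrggaanniioo".

ccrrggaanniioo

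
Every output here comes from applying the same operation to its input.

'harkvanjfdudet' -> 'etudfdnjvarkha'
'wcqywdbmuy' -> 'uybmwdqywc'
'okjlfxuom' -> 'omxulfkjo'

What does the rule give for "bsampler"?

Each output is the input with this applied: reverse the string, then swap each adjacent pair of characters (1↔2, 3↔4, ...).
On "bsampler" that produces "erplambs".

erplambs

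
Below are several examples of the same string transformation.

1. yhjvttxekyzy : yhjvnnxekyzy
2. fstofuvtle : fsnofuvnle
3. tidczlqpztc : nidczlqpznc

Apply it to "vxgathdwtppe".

vxganhdwnppe

In each case the input is transformed by: replace every "t" with "n".
Doing the same to "vxgathdwtppe": "vxganhdwnppe".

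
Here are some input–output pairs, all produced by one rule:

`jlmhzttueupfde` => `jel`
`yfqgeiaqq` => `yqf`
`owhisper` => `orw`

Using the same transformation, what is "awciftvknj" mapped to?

ajw

Each output is the input with this applied: take characters alternately from the front and the back (1st, last, 2nd, 2nd-last, ...), then keep only the first 3 characters.
"awciftvknj" → "ajwnckivft" → "ajw".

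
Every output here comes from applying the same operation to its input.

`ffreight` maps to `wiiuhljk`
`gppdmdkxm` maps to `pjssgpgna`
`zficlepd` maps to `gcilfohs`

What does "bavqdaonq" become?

The rule is to shift every letter 3 places forward in the alphabet (wrapping around), then move the last character to the front.
Applying both steps to "bavqdaonq": "edytgdrqt", then "tedytgdrq".

tedytgdrq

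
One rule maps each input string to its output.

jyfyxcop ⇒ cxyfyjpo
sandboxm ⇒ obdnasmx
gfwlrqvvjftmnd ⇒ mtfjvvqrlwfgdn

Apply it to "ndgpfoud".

ofpgdndu

The transformation: move the last 2 characters to the front (rotate right by 2), then reverse the string.
Applying that to "ndgpfoud" gives "ofpgdndu".
(Check on "sandboxm": → "xmsandbo" → "obdnasmx" ✓)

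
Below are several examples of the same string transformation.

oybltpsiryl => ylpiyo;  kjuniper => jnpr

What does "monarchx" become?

The transformation: move the first character to the end, then keep every other character starting from the first (positions 1st, 3rd, 5th, ...).
Working it through for "monarchx": intermediate "onarchxm", final "oacx".

oacx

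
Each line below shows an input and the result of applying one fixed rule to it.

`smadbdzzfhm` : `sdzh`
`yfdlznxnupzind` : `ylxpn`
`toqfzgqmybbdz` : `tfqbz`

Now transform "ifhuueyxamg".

The pattern: keep one character in every 3, starting at position 1 (positions 1st, 4th, 7th, ...).
Applying that to "ifhuueyxamg" gives "iuym".

iuym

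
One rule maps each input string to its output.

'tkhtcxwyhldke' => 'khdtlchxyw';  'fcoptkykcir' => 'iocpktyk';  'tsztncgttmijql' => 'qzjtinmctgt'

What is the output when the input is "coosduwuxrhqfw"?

foqshdruxwu

What's happening: take characters alternately from the front and the back (1st, last, 2nd, 2nd-last, ...), then delete the first 3 characters.
Applying that to "coosduwuxrhqfw" gives "foqshdruxwu".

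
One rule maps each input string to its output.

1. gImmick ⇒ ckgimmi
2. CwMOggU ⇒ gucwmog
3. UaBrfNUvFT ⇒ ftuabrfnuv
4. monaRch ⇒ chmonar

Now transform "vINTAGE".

gevinta

Each output is the input with this applied: move the last 2 characters to the front (rotate right by 2), then convert every letter to lowercase.
Starting from "vINTAGE": after the first operation, "GEvINTA"; after the second, "gevinta".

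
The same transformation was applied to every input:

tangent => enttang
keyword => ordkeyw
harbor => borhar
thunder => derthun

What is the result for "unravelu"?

eluunrav

The pattern: move the last 3 characters to the front (rotate right by 3).
So "unravelu" becomes "eluunrav".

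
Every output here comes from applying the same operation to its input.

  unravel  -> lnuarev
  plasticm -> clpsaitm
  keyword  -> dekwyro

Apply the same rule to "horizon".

nohiroz

Rule — swap each adjacent pair of characters (1↔2, 3↔4, ...), then move the last character to the front.
So "horizon" becomes "nohiroz".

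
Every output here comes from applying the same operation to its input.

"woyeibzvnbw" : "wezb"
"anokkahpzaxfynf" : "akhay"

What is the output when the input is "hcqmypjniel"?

The pattern: keep one character in every 3, starting at position 1 (positions 1st, 4th, 7th, ...).
Applying that to "hcqmypjniel" gives "hmje".

hmje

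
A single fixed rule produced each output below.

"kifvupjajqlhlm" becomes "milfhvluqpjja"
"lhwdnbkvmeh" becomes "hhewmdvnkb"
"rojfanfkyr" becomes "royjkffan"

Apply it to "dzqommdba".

Each output is the input with this applied: take characters alternately from the front and the back (1st, last, 2nd, 2nd-last, ...), then delete the first character.
"dzqommdba" → "dazbqdomm" → "azbqdomm".

azbqdomm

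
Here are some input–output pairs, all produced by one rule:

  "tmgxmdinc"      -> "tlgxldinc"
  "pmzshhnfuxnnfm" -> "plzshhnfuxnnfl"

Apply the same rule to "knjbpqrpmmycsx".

knjbpqrpllycsx

The pattern: replace every "m" with "l".
For "knjbpqrpmmycsx" the result is "knjbpqrpllycsx".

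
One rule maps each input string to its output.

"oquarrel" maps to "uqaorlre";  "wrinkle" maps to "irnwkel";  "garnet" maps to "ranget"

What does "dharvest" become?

Rule — move the first 2 characters to the end (rotate left by 2), then take characters alternately from the front and the back (1st, last, 2nd, 2nd-last, ...).
Starting from "dharvest": after the first operation, "arvestdh"; after the second, "ahrdvtes".

ahrdvtes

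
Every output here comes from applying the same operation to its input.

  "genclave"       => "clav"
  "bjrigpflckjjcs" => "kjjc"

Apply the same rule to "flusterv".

The transformation: move the last character to the front, then keep only the last 4 characters.
For "flusterv" the result is "ster".

ster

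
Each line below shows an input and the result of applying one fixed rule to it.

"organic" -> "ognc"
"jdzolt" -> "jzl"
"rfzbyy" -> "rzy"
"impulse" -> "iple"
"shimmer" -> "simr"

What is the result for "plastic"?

In each case the input is transformed by: keep every other character starting from the first (positions 1st, 3rd, 5th, ...).
For "plastic" the result is "patc".

patc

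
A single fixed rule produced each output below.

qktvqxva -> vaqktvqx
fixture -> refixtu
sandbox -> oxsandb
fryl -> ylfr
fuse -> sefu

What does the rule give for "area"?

eaar

The rule is to move the last 2 characters to the front (rotate right by 2).
"area" → "eaar".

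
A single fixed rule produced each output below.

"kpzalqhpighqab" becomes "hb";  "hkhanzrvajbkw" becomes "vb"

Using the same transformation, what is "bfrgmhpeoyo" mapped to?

eo

The rule is to keep one character in every 3, starting at position 2 (positions 2nd, 5th, 8th, ...), then keep only the last 2 characters.
So "bfrgmhpeoyo" becomes "eo".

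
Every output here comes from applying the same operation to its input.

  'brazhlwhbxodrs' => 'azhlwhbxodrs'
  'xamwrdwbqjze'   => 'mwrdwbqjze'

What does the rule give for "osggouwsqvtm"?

Looking at the pairs, the operation is to delete the first 2 characters.
Applying that to "osggouwsqvtm" gives "ggouwsqvtm".

ggouwsqvtm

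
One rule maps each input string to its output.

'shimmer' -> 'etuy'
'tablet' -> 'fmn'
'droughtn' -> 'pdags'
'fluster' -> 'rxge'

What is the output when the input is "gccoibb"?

sooa

What's happening: delete the last 3 characters, then shift every letter 12 places forward in the alphabet (wrapping around).
"gccoibb" → "gcco" → "sooa".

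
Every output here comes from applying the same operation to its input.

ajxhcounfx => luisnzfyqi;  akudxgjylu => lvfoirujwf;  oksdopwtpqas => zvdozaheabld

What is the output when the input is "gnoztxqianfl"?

Rule — shift every letter 11 places forward in the alphabet (wrapping around).
On "gnoztxqianfl" that produces "ryzkeibtlyqw".

ryzkeibtlyqw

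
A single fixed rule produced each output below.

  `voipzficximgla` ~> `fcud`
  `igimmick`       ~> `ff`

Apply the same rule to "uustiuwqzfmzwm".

The rule is to shift every letter 3 places backward in the alphabet (wrapping around), then keep one character in every 3, starting at position 3 (positions 3rd, 6th, 9th, ...).
So "uustiuwqzfmzwm" becomes "prww".

prww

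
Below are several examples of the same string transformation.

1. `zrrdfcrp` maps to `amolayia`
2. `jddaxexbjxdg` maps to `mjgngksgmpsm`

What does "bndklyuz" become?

What's happening: shift every letter 9 places forward in the alphabet (wrapping around), then move the first 2 characters to the end (rotate left by 2).
Applying both steps to "bndklyuz": "kwmtuhdi", then "mtuhdikw".
(Check on "zrrdfcrp": → "iaamolay" → "amolayia" ✓)

mtuhdikw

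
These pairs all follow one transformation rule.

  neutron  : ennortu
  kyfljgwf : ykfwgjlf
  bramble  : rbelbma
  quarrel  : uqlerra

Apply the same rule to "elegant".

letnage

Rule — move the first 2 characters to the end (rotate left by 2), then reverse the string.
For "elegant", step one produces "egantel"; step two turns that into "letnage".
(Check on "kyfljgwf": → "fljgwfky" → "ykfwgjlf" ✓)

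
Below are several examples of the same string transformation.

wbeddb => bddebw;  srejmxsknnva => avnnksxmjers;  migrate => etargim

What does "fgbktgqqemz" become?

zmeqqgtkbgf

In each case the input is transformed by: reverse the string.
"fgbktgqqemz" → "zmeqqgtkbgf".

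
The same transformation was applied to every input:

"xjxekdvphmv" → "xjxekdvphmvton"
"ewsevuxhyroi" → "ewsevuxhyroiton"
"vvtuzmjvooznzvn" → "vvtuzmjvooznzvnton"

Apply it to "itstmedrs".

In each case the input is transformed by: append "ton".
For "itstmedrs" the result is "itstmedrston".

itstmedrston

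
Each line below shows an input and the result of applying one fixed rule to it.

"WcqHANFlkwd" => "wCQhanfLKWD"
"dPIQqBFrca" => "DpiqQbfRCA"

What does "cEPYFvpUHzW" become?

Rule — flip the case of every letter.
"cEPYFvpUHzW" → "CepyfVPuhZw".

CepyfVPuhZw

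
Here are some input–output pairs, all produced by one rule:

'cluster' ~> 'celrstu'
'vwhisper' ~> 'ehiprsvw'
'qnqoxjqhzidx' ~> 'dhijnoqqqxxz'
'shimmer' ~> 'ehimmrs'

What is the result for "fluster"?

Rule — sort the characters into alphabetical order.
On "fluster" that produces "eflrstu".

eflrstu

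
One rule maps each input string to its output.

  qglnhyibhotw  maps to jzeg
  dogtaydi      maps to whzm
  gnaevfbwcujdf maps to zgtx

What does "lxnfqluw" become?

Looking at the pairs, the operation is to shift every letter 7 places backward in the alphabet (wrapping around), then keep only the first 4 characters.
Working it through for "lxnfqluw": intermediate "eqgyjenp", final "eqgy".

eqgy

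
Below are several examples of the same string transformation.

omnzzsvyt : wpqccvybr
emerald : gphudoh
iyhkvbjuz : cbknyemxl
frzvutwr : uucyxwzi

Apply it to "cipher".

Each output is the input with this applied: swap the first and last characters, then shift every letter 3 places forward in the alphabet (wrapping around).
For "cipher", step one produces "riphec"; step two turns that into "ulskhf".

ulskhf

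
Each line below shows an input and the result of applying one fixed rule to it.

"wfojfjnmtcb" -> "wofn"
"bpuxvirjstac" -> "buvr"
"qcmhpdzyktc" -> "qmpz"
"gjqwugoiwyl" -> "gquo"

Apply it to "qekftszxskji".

Looking at the pairs, the operation is to keep every other character starting from the first (positions 1st, 3rd, 5th, ...), then keep only the first 4 characters.
On "qekftszxskji": the first step gives "qktzsj", and the second then gives "qktz".

qktz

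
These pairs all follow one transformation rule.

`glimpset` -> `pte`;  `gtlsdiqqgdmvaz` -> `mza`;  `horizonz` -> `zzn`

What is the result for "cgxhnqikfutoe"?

ote

What's happening: swap each adjacent pair of characters (1↔2, 3↔4, ...), then keep only the last 3 characters.
Applying both steps to "cgxhnqikfutoe": "gchxqnkiufote", then "ote".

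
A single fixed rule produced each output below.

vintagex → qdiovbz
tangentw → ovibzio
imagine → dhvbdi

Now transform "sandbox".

nviywj

The transformation: delete the last character, then shift every letter 5 places backward in the alphabet (wrapping around).
Applying that to "sandbox" gives "nviywj".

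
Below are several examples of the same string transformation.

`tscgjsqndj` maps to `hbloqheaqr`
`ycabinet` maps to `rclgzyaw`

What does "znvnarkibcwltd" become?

The pattern: shift every letter 2 places backward in the alphabet (wrapping around), then reverse the string.
On "znvnarkibcwltd": the first step gives "xltlypigzaujrb", and the second then gives "brjuazgipyltlx".

brjuazgipyltlx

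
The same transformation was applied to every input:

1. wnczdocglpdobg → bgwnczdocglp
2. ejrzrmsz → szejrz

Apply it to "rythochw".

hwryth

In each case the input is transformed by: move the last 2 characters to the front (rotate right by 2), then delete the last 2 characters.
For "rythochw", step one produces "hwrythoc"; step two turns that into "hwryth".
(Check on "ejrzrmsz": → "szejrzrm" → "szejrz" ✓)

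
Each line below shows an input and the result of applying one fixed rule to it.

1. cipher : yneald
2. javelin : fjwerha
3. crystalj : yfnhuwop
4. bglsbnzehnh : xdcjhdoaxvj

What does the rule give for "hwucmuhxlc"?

In each case the input is transformed by: take characters alternately from the front and the back (1st, last, 2nd, 2nd-last, ...), then shift every letter 4 places backward in the alphabet (wrapping around).
Doing the same to "hwucmuhxlc": "dyshqtydiq".

dyshqtydiq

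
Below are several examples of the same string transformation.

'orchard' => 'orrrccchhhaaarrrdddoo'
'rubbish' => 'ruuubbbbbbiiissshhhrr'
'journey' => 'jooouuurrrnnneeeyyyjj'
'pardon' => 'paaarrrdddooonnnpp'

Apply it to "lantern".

laaannnttteeerrrnnnll

The pattern: repeat every character 3 times, then move the first 2 characters to the end (rotate left by 2).
"lantern" → "lllaaannnttteeerrrnnn" → "laaannnttteeerrrnnnll".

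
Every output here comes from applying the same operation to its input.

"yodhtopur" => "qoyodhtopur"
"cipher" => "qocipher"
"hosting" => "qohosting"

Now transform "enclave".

qoenclave

The rule is to prepend "qo".
On "enclave" that produces "qoenclave".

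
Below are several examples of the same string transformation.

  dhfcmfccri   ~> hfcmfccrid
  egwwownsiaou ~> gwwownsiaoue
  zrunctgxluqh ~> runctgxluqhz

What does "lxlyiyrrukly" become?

The transformation: move the first character to the end.
On "lxlyiyrrukly" that produces "xlyiyrruklyl".

xlyiyrruklyl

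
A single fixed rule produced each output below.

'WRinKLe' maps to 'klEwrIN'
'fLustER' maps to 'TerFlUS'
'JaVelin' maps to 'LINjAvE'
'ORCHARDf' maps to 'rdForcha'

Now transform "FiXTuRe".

In each case the input is transformed by: flip the case of every letter, then move the last 3 characters to the front (rotate right by 3).
For "FiXTuRe" the result is "UrEfIxt".
(Check on "fLustER": → "FlUSTer" → "TerFlUS" ✓)

UrEfIxt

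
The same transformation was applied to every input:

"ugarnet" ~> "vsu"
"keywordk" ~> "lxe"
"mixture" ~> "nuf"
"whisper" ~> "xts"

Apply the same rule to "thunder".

uos

Rule — shift every letter 1 place forward in the alphabet (wrapping around), then keep one character in every 3, starting at position 1 (positions 1st, 4th, 7th, ...).
"thunder" → "uivoefs" → "uos".
(Check on "mixture": → "njyuvsf" → "nuf" ✓)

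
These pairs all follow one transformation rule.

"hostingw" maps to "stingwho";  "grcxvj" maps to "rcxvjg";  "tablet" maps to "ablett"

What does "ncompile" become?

ompilenc

The pattern: move the last 2 characters to the front (rotate right by 2), then swap the front and back halves of the string.
Doing the same to "ncompile": "ompilenc".
(Check on "grcxvj": → "vjgrcx" → "rcxvjg" ✓)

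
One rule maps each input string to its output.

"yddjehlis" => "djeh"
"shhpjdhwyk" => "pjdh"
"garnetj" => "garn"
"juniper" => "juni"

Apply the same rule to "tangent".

The transformation: move the last 3 characters to the front (rotate right by 3), then keep only the last 4 characters.
On "tangent": the first step gives "enttang", and the second then gives "tang".
(Check on "shhpjdhwyk": → "wykshhpjdh" → "pjdh" ✓)

tang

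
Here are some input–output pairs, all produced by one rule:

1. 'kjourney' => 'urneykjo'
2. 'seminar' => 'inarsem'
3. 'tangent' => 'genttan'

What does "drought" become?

ughtdro

In each case the input is transformed by: move the first 3 characters to the end (rotate left by 3).
Applying that to "drought" gives "ughtdro".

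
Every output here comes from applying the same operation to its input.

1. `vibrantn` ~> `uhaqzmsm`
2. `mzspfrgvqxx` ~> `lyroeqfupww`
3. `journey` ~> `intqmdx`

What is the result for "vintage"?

What's happening: shift every letter 1 place backward in the alphabet (wrapping around).
For "vintage" the result is "uhmszfd".

uhmszfd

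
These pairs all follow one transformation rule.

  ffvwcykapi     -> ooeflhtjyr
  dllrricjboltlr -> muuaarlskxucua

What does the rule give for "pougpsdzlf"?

yxdpybmiuo

Each output is the input with this applied: shift every letter 9 places forward in the alphabet (wrapping around).
Applying that to "pougpsdzlf" gives "yxdpybmiuo".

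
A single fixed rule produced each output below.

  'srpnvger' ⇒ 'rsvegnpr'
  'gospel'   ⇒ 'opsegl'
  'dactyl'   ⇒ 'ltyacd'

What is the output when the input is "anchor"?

Looking at the pairs, the operation is to sort the characters into alphabetical order, then move the last 3 characters to the front (rotate right by 3).
For "anchor", step one produces "achnor"; step two turns that into "norach".
(Check on "srpnvger": → "egnprrsv" → "rsvegnpr" ✓)

norach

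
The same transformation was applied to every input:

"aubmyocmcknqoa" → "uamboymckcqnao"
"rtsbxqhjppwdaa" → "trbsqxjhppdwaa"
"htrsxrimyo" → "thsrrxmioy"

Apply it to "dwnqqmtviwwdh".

wdqnmqvtwidwh

Looking at the pairs, the operation is to swap each adjacent pair of characters (1↔2, 3↔4, ...).
For "dwnqqmtviwwdh" the result is "wdqnmqvtwidwh".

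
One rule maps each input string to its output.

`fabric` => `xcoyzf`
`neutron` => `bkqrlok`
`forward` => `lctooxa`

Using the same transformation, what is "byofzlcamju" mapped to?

Looking at the pairs, the operation is to shift every letter 3 places backward in the alphabet (wrapping around), then swap each adjacent pair of characters (1↔2, 3↔4, ...).
Working it through for "byofzlcamju": intermediate "yvlcwizxjgr", final "vycliwxzgjr".
(Check on "neutron": → "kbrqolk" → "bkqrlok" ✓)

vycliwxzgjr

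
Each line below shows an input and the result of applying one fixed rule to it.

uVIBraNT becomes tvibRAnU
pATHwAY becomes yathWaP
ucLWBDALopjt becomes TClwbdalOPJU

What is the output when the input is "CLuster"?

RlUSTEc

What's happening: flip the case of every letter, then swap the first and last characters.
"CLuster" → "RlUSTEc".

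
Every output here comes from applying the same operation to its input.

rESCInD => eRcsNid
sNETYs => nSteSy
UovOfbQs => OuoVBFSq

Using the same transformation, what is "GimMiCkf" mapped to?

IgmMcIFK

Rule — swap each adjacent pair of characters (1↔2, 3↔4, ...), then flip the case of every letter.
On "GimMiCkf": the first step gives "iGMmCifk", and the second then gives "IgmMcIFK".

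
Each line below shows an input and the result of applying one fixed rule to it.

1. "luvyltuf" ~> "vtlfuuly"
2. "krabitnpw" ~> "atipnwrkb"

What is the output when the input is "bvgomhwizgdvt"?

ghmiwgzvdtvbo

Each output is the input with this applied: swap each adjacent pair of characters (1↔2, 3↔4, ...), then move the first 3 characters to the end (rotate left by 3).
Working it through for "bvgomhwizgdvt": intermediate "vboghmiwgzvdt", final "ghmiwgzvdtvbo".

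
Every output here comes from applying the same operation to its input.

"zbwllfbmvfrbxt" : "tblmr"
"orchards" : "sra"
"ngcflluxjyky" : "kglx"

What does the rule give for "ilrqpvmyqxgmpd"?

dlpyg

The rule is to keep one character in every 3, starting at position 2 (positions 2nd, 5th, 8th, ...), then move the last character to the front.
So "ilrqpvmyqxgmpd" becomes "dlpyg".
(Check on "orchards": → "ras" → "sra" ✓)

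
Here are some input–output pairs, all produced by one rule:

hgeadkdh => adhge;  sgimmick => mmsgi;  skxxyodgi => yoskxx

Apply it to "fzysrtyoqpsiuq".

Looking at the pairs, the operation is to delete the last 3 characters, then move the last 2 characters to the front (rotate right by 2).
Starting from "fzysrtyoqpsiuq": after the first operation, "fzysrtyoqps"; after the second, "psfzysrtyoq".
(Check on "hgeadkdh": → "hgead" → "adhge" ✓)

psfzysrtyoq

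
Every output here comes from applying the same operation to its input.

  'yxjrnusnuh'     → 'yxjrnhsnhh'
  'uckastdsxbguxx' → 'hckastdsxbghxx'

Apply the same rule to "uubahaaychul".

hhbahaaychhl

The pattern: replace every "u" with "h".
"uubahaaychul" → "hhbahaaychhl".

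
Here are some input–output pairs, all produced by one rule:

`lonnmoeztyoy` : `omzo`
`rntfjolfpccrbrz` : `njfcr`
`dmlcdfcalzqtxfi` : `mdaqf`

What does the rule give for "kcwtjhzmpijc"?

cjmj

In each case the input is transformed by: keep one character in every 3, starting at position 2 (positions 2nd, 5th, 8th, ...).
Applying that to "kcwtjhzmpijc" gives "cjmj".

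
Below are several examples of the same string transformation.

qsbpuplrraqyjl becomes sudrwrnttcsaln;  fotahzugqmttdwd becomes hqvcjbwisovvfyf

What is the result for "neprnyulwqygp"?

The rule is to shift every letter 2 places forward in the alphabet (wrapping around).
"neprnyulwqygp" → "pgrtpawnysair".

pgrtpawnysair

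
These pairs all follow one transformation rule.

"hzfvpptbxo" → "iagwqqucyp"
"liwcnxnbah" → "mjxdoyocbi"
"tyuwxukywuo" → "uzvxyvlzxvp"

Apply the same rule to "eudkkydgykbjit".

The pattern: shift every letter 1 place forward in the alphabet (wrapping around).
Applying that to "eudkkydgykbjit" gives "fvellzehzlckju".

fvellzehzlckju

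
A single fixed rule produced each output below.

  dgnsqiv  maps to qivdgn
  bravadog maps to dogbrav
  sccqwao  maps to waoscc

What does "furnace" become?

acefur

In each case the input is transformed by: move the last 3 characters to the front (rotate right by 3), then delete the last character.
So "furnace" becomes "acefur".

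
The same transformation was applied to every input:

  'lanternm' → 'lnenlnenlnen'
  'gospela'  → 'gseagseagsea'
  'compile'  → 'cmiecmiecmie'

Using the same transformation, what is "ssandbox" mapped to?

The transformation: keep every other character starting from the first (positions 1st, 3rd, 5th, ...), then write the whole string 3 times in a row.
"ssandbox" → "sado" → "sadosadosado".

sadosadosado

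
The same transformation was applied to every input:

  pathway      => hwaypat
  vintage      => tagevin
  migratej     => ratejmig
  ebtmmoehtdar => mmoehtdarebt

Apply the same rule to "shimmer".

mmershi

The rule is to move the first 3 characters to the end (rotate left by 3).
So "shimmer" becomes "mmershi".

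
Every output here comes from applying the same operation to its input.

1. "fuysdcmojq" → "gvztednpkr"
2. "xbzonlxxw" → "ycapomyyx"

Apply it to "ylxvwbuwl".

zmywxcvxm

In each case the input is transformed by: shift every letter 1 place forward in the alphabet (wrapping around).
Doing the same to "ylxvwbuwl": "zmywxcvxm".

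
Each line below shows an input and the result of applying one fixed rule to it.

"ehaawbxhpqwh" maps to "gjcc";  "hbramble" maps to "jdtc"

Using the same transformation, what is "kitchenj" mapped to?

The rule is to shift every letter 2 places forward in the alphabet (wrapping around), then keep only the first 4 characters.
On "kitchenj" that produces "mkve".

mkve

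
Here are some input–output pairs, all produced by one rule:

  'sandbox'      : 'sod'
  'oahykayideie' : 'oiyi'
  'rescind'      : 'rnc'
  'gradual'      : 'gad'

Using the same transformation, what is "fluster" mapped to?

fes

Looking at the pairs, the operation is to take characters alternately from the front and the back (1st, last, 2nd, 2nd-last, ...), then keep one character in every 3, starting at position 1 (positions 1st, 4th, 7th, ...).
"fluster" → "frleuts" → "fes".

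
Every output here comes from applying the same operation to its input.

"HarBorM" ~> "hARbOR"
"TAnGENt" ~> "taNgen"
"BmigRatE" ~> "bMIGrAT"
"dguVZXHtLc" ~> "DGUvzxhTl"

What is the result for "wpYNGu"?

WPyng

Each output is the input with this applied: flip the case of every letter, then delete the last character.
Applying both steps to "wpYNGu": "WPyngU", then "WPyng".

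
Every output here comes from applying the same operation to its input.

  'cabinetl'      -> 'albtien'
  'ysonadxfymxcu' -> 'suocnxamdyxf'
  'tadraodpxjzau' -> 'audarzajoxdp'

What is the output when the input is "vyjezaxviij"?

Looking at the pairs, the operation is to delete the first character, then take characters alternately from the front and the back (1st, last, 2nd, 2nd-last, ...).
On "vyjezaxviij": the first step gives "yjezaxviij", and the second then gives "yjjieizvax".

yjjieizvax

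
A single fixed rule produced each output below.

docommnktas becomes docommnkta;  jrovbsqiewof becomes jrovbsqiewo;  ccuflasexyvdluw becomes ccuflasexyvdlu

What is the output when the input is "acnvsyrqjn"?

Each output is the input with this applied: delete the last character.
"acnvsyrqjn" → "acnvsyrqj".

acnvsyrqj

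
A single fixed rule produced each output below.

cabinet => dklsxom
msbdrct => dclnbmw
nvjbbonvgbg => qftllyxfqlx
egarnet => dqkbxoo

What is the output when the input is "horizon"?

The pattern: swap the first and last characters, then shift every letter 10 places forward in the alphabet (wrapping around).
Starting from "horizon": after the first operation, "norizoh"; after the second, "xybsjyr".

xybsjyr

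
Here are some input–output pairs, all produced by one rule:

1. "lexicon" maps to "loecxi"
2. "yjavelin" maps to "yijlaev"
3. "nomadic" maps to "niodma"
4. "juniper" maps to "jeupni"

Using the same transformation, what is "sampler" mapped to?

sealmp

In each case the input is transformed by: delete the last character, then take characters alternately from the front and the back (1st, last, 2nd, 2nd-last, ...).
Applying that to "sampler" gives "sealmp".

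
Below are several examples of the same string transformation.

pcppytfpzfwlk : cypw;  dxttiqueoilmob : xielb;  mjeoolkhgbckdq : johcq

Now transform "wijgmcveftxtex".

The rule is to keep one character in every 3, starting at position 2 (positions 2nd, 5th, 8th, ...).
Applying that to "wijgmcveftxtex" gives "imexx".

imexx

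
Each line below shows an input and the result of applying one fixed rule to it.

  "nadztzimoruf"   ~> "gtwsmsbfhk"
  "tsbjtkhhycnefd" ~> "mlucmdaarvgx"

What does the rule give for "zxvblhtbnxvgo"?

The rule is to shift every letter 7 places backward in the alphabet (wrapping around), then delete the last 2 characters.
For "zxvblhtbnxvgo" the result is "sqoueamugqo".
(Check on "tsbjtkhhycnefd": → "mlucmdaarvgxyw" → "mlucmdaarvgx" ✓)

sqoueamugqo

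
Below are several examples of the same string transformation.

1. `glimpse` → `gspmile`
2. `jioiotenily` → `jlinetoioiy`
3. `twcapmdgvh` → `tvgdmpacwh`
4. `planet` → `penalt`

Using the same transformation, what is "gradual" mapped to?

In each case the input is transformed by: reverse the string, then swap the first and last characters.
Working it through for "gradual": intermediate "laudarg", final "gaudarl".

gaudarl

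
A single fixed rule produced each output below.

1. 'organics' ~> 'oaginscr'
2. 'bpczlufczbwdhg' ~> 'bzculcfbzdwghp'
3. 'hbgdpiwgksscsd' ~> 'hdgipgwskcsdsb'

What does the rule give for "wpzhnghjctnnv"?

whzgnjhtcnnvp

Each output is the input with this applied: swap each adjacent pair of characters (1↔2, 3↔4, ...), then move the first character to the end.
Working it through for "wpzhnghjctnnv": intermediate "pwhzgnjhtcnnv", final "whzgnjhtcnnvp".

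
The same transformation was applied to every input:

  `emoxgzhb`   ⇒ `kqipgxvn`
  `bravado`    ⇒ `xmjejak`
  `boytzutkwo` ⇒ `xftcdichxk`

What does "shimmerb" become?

Looking at the pairs, the operation is to shift every letter 9 places forward in the alphabet (wrapping around), then reverse the string.
"shimmerb" → "bqrvvnak" → "kanvvrqb".

kanvvrqb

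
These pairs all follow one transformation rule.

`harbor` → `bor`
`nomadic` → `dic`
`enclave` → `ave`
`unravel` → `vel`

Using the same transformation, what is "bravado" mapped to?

What's happening: keep only the last 3 characters.
On "bravado" that produces "ado".

ado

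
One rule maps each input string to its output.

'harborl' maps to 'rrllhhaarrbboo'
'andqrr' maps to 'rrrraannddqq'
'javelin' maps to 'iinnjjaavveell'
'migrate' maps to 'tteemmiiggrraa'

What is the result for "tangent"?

nnttttaannggee

The rule is to move the last 2 characters to the front (rotate right by 2), then double every character.
"tangent" → "nttange" → "nnttttaannggee".
(Check on "andqrr": → "rrandq" → "rrrraannddqq" ✓)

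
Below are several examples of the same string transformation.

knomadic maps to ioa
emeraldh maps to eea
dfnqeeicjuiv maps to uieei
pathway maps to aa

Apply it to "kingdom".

Each output is the input with this applied: move the last 3 characters to the front (rotate right by 3), then keep only the vowels.
Working it through for "kingdom": intermediate "domking", final "oi".

oi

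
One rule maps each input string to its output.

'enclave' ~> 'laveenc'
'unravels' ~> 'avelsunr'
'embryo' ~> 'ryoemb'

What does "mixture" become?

The pattern: move the first 3 characters to the end (rotate left by 3).
"mixture" → "turemix".

turemix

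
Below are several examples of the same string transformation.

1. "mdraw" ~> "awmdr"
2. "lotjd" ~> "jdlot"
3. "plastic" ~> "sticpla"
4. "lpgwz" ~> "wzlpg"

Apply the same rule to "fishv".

hvfis

The transformation: move the first 3 characters to the end (rotate left by 3).
Doing the same to "fishv": "hvfis".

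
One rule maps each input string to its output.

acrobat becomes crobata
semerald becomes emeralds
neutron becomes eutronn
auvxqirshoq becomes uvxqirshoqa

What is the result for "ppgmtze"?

The transformation: move the first character to the end.
For "ppgmtze" the result is "pgmtzep".

pgmtzep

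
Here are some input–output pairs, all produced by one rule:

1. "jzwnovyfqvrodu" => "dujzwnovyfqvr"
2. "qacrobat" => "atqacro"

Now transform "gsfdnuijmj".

The transformation: move the last 2 characters to the front (rotate right by 2), then delete the last character.
Starting from "gsfdnuijmj": after the first operation, "mjgsfdnuij"; after the second, "mjgsfdnui".

mjgsfdnui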